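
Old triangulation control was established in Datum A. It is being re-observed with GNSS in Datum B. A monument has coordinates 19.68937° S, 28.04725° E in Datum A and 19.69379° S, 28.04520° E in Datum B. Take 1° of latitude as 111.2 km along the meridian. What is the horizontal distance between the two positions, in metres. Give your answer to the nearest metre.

Δφ = -19.69379° − -19.68937° = -0.00442°; Δλ = 28.04520° − 28.04725° = -0.00205°.
ΔN = Δφ × 111200 = -491.5 m; ΔE = Δλ × 111200 × cos(-19.68937°) = -0.00205 × 111200 × 0.941533 = -214.6 m.
Distance = √(ΔE² + ΔN²) = √((-214.6)² + (-491.5)²) = 536.3 m.

536 m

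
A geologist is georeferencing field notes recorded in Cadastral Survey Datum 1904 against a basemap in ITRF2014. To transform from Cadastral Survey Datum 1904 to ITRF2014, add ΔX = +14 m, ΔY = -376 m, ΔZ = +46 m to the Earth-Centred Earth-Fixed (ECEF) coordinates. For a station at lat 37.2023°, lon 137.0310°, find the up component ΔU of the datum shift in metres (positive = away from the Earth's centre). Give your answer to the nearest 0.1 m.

ΔU = -184.5 m

At φ = 37.2023°, λ = 137.0310°: sin φ = 0.604631, cos φ = 0.796506, sin λ = 0.681603, cos λ = -0.731723.
ΔU = cos φ cos λ·ΔX + cos φ sin λ·ΔY + sin φ·ΔZ = (0.796506)(-0.731723)(14) + (0.796506)(0.681603)(-376) + (0.604631)(46) = -184.48 m.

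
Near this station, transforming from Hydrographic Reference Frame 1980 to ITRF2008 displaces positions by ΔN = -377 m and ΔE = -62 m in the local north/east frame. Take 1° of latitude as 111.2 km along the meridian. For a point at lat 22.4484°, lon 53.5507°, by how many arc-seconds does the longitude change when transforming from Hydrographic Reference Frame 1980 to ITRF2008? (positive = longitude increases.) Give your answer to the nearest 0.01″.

Δλ = -2.17″

At latitude 22.4484°, cos φ = 0.924224.
1° of longitude at this latitude = 111.2 × cos φ = 102.77 km, so Δλ = -62.0 / 102773.7 = -0.0006033° = -2.172″.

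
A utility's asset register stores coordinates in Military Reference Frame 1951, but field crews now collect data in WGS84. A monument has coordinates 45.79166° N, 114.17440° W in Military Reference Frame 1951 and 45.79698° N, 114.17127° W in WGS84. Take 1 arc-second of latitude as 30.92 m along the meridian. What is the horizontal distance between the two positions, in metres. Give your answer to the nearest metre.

Δφ = 45.79698° − 45.79166° = +0.00532°; Δλ = -114.17127° − -114.17440° = +0.00313°.
1° of latitude = 3600 × 30.92 = 111312 m.
ΔN = Δφ × 111312 = 592.2 m; ΔE = Δλ × 111312 × cos(45.79166°) = +0.00313 × 111312 × 0.697269 = 242.9 m.
Distance = √(ΔE² + ΔN²) = √(242.9² + 592.2²) = 640.1 m.

640 m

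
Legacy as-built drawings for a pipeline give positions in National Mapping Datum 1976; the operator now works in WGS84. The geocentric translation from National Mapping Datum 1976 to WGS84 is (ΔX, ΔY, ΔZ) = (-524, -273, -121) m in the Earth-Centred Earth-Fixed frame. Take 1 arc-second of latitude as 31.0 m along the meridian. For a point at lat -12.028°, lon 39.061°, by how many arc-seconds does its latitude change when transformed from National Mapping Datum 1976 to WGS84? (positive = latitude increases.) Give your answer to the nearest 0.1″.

Δφ = -7.7″

sin φ = -0.208390, cos φ = 0.978046, sin λ = 0.630147, cos λ = 0.776476.
North component: ΔN = −sin φ cos λ·ΔX − sin φ sin λ·ΔY + cos φ·ΔZ = −(-0.208390)(0.776476)(-524) − (-0.208390)(0.630147)(-273) + (0.978046)(-121) = -238.98 m.
1° of latitude spans 3600 × 31.00 = 111600 m, so Δφ = -238.98 / 111600 × 3600 = -7.709″.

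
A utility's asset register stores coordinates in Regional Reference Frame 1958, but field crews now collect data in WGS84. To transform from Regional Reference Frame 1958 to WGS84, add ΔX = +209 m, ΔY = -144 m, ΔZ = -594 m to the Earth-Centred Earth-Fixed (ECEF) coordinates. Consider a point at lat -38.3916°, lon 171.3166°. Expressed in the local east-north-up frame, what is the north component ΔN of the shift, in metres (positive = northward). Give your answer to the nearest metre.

The local north axis is (−sin φ cos λ, −sin φ sin λ, cos φ), giving ΔN = -128.308 − 13.501 − 465.568 = -607.38 m.

ΔN = -607 m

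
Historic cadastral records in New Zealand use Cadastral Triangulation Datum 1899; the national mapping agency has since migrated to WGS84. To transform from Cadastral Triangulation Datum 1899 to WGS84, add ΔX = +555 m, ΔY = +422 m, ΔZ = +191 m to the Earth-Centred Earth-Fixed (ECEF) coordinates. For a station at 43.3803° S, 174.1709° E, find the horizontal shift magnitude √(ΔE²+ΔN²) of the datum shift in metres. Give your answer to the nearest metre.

521 m

At φ = -43.3803°, λ = 174.1709°: sin φ = -0.686838, cos φ = 0.726811, sin λ = 0.101562, cos λ = -0.994829.
ΔE = −sin λ·ΔX + cos λ·ΔY = −(0.101562)·(555) + (-0.994829)·(422) = -476.18 m.
ΔN = −sin φ cos λ·ΔX − sin φ sin λ·ΔY + cos φ·ΔZ = −(-0.686838)(-0.994829)(555) − (-0.686838)(0.101562)(422) + (0.726811)(191) = -210.97 m.
Horizontal magnitude = √(ΔE² + ΔN²) = √((-476.18)² + (-210.97)²) = 520.82 m.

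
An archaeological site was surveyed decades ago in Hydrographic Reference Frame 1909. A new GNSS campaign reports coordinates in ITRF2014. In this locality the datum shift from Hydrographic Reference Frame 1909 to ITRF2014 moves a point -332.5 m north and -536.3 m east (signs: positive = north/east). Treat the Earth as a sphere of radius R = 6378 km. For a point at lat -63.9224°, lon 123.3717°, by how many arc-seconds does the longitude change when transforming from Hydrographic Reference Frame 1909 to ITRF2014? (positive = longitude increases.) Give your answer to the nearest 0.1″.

At latitude -63.9224°, cos φ = 0.439588.
One radian of longitude at latitude φ spans R cos φ, so Δλ = ΔE / (R cos φ) = -536.3 / (6378000 × 0.439588) = -1.9128e-04 rad = -39.455″.

Δλ = -39.5″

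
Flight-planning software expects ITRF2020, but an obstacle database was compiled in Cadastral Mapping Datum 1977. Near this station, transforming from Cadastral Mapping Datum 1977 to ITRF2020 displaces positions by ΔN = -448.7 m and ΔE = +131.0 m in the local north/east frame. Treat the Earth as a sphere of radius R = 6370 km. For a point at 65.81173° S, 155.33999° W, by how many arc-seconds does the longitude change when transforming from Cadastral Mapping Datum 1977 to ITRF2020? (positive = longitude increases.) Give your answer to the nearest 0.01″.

Δλ = 10.35″

At latitude -65.81173°, cos φ = 0.409736.
One radian of longitude at latitude φ spans R cos φ, so Δλ = ΔE / (R cos φ) = 131.0 / (6370000 × 0.409736) = 5.0191e-05 rad = 10.353″.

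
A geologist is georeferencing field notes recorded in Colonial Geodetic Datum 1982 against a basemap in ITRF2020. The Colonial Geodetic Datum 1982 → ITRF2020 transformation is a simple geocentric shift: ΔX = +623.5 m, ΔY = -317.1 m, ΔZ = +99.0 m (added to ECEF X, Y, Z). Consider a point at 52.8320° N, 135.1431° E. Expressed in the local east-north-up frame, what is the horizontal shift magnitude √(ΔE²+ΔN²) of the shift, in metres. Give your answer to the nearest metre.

At φ = 52.8320°, λ = 135.1431°: sin φ = 0.796867, cos φ = 0.604154, sin λ = 0.705339, cos λ = -0.708871.
ΔE = −sin λ·ΔX + cos λ·ΔY = −(0.705339)·(623.5) + (-0.708871)·(-317.1) = -215.00 m.
ΔN = −sin φ cos λ·ΔX − sin φ sin λ·ΔY + cos φ·ΔZ = −(0.796867)(-0.708871)(623.5) − (0.796867)(0.705339)(-317.1) + (0.604154)(99.0) = 590.24 m.
Horizontal magnitude = √(ΔE² + ΔN²) = √((-215.00)² + 590.24²) = 628.18 m.

628 m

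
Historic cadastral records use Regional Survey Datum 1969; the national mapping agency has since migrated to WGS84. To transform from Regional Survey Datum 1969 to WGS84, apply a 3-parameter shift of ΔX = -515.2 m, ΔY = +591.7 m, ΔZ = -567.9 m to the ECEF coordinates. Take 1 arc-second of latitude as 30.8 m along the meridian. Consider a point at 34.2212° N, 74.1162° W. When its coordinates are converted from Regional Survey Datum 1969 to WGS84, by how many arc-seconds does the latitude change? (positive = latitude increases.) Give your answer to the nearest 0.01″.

Δφ = -2.28″

sin φ = 0.562389, cos φ = 0.826873, sin λ = -0.961819, cos λ = 0.273687.
North component: ΔN = −sin φ cos λ·ΔX − sin φ sin λ·ΔY + cos φ·ΔZ = −(0.562389)(0.273687)(-515.2) − (0.562389)(-0.961819)(591.7) + (0.826873)(-567.9) = -70.22 m.
1° of latitude spans 3600 × 30.80 = 110880 m, so Δφ = -70.22 / 110880 × 3600 = -2.280″.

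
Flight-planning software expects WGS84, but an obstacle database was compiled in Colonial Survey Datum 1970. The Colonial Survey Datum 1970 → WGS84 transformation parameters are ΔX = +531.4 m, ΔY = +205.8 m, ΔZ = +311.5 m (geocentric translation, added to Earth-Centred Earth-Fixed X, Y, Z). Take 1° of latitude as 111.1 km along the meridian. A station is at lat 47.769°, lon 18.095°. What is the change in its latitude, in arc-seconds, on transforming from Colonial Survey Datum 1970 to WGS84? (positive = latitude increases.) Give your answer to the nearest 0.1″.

Δφ = -6.9″

sin φ = 0.740441, cos φ = 0.672121, sin λ = 0.310593, cos λ = 0.950543.
North component: ΔN = −sin φ cos λ·ΔX − sin φ sin λ·ΔY + cos φ·ΔZ = −(0.740441)(0.950543)(531.4) − (0.740441)(0.310593)(205.8) + (0.672121)(311.5) = -211.97 m.
1° of latitude spans 111100 m, so Δφ = -211.97 / 111100 × 3600 = -6.869″.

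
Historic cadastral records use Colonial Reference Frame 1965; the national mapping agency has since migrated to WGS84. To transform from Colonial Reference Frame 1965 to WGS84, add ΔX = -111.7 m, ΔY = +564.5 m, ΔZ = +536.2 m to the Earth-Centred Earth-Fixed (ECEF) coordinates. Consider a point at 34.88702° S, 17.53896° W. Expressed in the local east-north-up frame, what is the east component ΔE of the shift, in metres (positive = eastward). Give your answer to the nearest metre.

The local east axis at (φ, λ) is (−sin λ, cos λ, 0), so ΔE = −sin(-17.53896°)·(-111.7) + cos(-17.53896°)·564.5 = 504.60 m.

ΔE = 505 m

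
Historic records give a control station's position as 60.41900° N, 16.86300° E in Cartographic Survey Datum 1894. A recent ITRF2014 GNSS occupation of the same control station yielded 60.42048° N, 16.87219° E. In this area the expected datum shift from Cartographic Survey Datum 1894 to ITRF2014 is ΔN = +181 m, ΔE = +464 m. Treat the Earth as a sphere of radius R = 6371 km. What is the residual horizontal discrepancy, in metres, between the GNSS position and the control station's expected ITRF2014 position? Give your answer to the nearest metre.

Observed coordinate differences: Δφ = +0.00148°, Δλ = +0.00919°.
Converting to metres (1° lat = 111195 m, cos φ = 0.493654): observed ΔN = 164.6 m, observed ΔE = 504.5 m.
Subtracting the expected shift leaves a residual of 164.6 − (181) = -16.4 m north and 504.5 − (464) = 40.5 m east.
Residual distance = √((-16.4)² + 40.5²) = 43.7 m.

44 m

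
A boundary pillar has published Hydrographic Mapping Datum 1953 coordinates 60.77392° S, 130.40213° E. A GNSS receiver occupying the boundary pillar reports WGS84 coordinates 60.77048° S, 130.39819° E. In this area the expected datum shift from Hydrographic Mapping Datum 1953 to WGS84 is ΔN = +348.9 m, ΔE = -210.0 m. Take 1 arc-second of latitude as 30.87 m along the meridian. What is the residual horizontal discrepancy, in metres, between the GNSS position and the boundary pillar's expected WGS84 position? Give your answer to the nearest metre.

34 m

Observed coordinate differences: Δφ = +0.00344°, Δλ = -0.00394°.
Converting to metres (1° lat = 111132 m, cos φ = 0.488257): observed ΔN = 382.3 m, observed ΔE = -213.8 m.
Subtracting the expected shift leaves a residual of 382.3 − (348.9) = 33.4 m north and -213.8 − (-210.0) = -3.8 m east.
Residual distance = √(33.4² + (-3.8)²) = 33.6 m.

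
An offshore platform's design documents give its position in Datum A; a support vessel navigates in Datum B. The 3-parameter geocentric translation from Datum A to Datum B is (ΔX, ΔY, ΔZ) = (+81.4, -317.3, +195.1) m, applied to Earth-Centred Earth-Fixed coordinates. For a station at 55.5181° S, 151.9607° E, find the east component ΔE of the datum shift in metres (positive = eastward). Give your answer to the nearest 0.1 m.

At φ = -55.5181°, λ = 151.9607°: sin φ = -0.824305, cos φ = 0.566146, sin λ = 0.470077, cos λ = -0.882625.
ΔE = −sin λ·ΔX + cos λ·ΔY = −(0.470077)·(81.4) + (-0.882625)·(-317.3) = 241.79 m.

ΔE = 241.8 m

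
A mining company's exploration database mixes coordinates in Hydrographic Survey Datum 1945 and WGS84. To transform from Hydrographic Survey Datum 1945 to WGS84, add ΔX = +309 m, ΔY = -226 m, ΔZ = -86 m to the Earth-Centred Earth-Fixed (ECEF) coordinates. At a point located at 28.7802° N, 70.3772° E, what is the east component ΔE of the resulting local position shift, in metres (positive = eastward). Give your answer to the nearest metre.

ΔE = -367 m

The local east axis at (φ, λ) is (−sin λ, cos λ, 0), so ΔE = −sin(70.3772°)·309 + cos(70.3772°)·(-226) = -366.95 m.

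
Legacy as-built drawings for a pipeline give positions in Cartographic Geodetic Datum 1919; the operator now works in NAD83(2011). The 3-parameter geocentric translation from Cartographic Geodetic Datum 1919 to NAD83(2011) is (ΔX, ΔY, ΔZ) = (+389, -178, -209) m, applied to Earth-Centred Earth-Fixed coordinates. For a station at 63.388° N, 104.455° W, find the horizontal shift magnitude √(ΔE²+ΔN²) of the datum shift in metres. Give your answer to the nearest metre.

The local east axis at (φ, λ) is (−sin λ, cos λ, 0), so ΔE = −sin(-104.455°)·389 + cos(-104.455°)·(-178) = 421.12 m.
The local north axis is (−sin φ cos λ, −sin φ sin λ, cos φ), giving ΔN = 86.815 − 154.105 − 93.621 = -160.91 m.
Horizontal magnitude = √(ΔE² + ΔN²) = √(421.12² + (-160.91)²) = 450.81 m.

451 m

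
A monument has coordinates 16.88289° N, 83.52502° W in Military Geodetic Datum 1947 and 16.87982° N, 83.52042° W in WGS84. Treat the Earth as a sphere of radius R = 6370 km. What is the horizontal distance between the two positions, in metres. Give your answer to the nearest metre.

597 m

Δφ = 16.87982° − 16.88289° = -0.00307°; Δλ = -83.52042° − -83.52502° = +0.00460°.
1° along a meridian = πR/180 = 111177 m.
ΔN = Δφ × 111177 = -341.3 m; ΔE = Δλ × 111177 × cos(16.88289°) = +0.00460 × 111177 × 0.956900 = 489.4 m.
Distance = √(ΔE² + ΔN²) = √(489.4² + (-341.3)²) = 596.6 m.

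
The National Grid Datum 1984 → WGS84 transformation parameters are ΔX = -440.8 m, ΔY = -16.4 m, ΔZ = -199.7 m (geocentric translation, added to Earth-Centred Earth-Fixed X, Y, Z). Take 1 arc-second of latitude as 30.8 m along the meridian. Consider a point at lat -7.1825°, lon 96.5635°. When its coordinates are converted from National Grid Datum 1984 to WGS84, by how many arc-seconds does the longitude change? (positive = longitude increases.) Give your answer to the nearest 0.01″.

sin φ = -0.125030, cos φ = 0.992153, sin λ = 0.993446, cos λ = -0.114304.
East component: ΔE = −sin λ·ΔX + cos λ·ΔY = −(0.993446)(-440.8) + (-0.114304)(-16.4) = 439.79 m.
1° of latitude spans 3600 × 30.80 = 110880 m; at latitude φ, 1° of longitude spans that × cos φ = 110009.9 m, so Δλ = 439.79 / 110009.9 × 3600 = 14.392″.

Δλ = 14.39″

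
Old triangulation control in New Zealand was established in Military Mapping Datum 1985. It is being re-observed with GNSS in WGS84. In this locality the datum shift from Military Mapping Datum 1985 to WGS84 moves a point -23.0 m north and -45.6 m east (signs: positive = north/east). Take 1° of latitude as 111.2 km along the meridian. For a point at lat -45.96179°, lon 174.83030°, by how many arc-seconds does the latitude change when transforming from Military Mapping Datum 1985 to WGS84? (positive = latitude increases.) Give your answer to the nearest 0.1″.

Δφ = -0.7″

1° of latitude = 111.2 km, so Δφ = -23.0 / 111200 = -0.0002068° = -0.745″.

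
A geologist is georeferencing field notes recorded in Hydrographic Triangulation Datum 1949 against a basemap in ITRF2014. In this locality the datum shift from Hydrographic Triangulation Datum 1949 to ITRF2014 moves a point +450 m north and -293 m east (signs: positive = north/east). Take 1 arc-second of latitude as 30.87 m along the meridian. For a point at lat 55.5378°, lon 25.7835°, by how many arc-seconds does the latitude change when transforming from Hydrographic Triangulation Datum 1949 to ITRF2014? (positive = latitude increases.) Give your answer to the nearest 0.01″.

1″ of latitude = 30.87 m, so Δφ = 450.0 / 30.87 = 14.577″.

Δφ = 14.58″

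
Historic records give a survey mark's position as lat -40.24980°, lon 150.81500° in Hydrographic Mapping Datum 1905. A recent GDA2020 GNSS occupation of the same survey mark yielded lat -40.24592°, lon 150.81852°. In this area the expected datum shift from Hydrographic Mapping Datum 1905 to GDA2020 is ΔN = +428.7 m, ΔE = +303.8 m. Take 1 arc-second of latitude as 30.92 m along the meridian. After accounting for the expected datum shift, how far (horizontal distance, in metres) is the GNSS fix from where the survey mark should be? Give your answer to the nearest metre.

Observed coordinate differences: Δφ = +0.00388°, Δλ = +0.00352°.
Converting to metres (1° lat = 111312 m, cos φ = 0.763235): observed ΔN = 431.9 m, observed ΔE = 299.0 m.
Subtracting the expected shift leaves a residual of 431.9 − (428.7) = 3.2 m north and 299.0 − (303.8) = -4.8 m east.
Residual distance = √(3.2² + (-4.8)²) = 5.7 m.

6 m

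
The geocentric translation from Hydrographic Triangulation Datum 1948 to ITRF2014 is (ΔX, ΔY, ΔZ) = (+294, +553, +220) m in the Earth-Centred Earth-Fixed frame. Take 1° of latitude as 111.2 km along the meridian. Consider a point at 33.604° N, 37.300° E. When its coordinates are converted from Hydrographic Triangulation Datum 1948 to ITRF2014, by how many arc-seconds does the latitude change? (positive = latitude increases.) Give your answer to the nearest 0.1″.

sin φ = 0.553450, cos φ = 0.832883, sin λ = 0.605988, cos λ = 0.795473.
North component: ΔN = −sin φ cos λ·ΔX − sin φ sin λ·ΔY + cos φ·ΔZ = −(0.553450)(0.795473)(294) − (0.553450)(0.605988)(553) + (0.832883)(220) = -131.67 m.
1° of latitude spans 111200 m, so Δφ = -131.67 / 111200 × 3600 = -4.263″.

Δφ = -4.3″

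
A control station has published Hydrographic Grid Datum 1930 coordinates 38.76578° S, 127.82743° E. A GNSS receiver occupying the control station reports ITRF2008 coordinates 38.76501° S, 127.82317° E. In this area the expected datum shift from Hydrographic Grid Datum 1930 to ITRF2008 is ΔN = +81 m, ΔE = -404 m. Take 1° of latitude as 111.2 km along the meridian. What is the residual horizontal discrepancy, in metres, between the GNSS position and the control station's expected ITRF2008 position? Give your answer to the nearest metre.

35 m

Observed coordinate differences: Δφ = +0.00077°, Δλ = -0.00426°.
Converting to metres (1° lat = 111200 m, cos φ = 0.779712): observed ΔN = 85.6 m, observed ΔE = -369.4 m.
Subtracting the expected shift leaves a residual of 85.6 − (81) = 4.6 m north and -369.4 − (-404) = 34.6 m east.
Residual distance = √(4.6² + 34.6²) = 34.9 m.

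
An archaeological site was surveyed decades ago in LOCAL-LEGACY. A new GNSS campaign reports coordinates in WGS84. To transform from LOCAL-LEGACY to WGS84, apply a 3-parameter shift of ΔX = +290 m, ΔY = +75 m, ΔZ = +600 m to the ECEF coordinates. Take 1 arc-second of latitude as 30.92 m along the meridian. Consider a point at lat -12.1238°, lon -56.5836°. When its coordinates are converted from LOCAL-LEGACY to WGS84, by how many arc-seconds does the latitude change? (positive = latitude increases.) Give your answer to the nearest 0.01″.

sin φ = -0.210025, cos φ = 0.977696, sin λ = -0.834690, cos λ = 0.550720.
North component: ΔN = −sin φ cos λ·ΔX − sin φ sin λ·ΔY + cos φ·ΔZ = −(-0.210025)(0.550720)(290) − (-0.210025)(-0.834690)(75) + (0.977696)(600) = 607.01 m.
1° of latitude spans 3600 × 30.92 = 111312 m, so Δφ = 607.01 / 111312 × 3600 = 19.632″.

Δφ = 19.63″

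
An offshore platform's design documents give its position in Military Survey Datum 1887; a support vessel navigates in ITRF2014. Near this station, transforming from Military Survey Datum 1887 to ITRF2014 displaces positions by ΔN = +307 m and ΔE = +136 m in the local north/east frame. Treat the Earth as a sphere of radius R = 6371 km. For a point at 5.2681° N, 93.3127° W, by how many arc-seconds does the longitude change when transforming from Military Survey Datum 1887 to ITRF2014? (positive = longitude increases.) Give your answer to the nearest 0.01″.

At latitude 5.2681°, cos φ = 0.995776.
One radian of longitude at latitude φ spans R cos φ, so Δλ = ΔE / (R cos φ) = 136.0 / (6371000 × 0.995776) = 2.1437e-05 rad = 4.422″.

Δλ = 4.42″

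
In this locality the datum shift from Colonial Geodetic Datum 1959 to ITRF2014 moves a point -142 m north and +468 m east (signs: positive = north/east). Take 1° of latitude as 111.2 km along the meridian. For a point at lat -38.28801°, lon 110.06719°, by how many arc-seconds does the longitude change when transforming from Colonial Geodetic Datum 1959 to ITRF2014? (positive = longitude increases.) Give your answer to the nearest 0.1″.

Δλ = 19.3″

At latitude -38.28801°, cos φ = 0.784906.
1° of longitude at this latitude = 111.2 × cos φ = 87.28 km, so Δλ = 468.0 / 87281.6 = 0.0053620° = 19.303″.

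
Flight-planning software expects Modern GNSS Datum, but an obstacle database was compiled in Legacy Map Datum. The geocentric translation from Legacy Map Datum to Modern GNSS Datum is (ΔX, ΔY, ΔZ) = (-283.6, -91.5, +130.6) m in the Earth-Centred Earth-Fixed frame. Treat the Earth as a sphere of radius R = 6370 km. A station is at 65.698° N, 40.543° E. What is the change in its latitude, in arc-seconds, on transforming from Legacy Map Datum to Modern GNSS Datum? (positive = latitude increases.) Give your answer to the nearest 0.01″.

Δφ = 9.86″

sin φ = 0.911389, cos φ = 0.411546, sin λ = 0.650019, cos λ = 0.759918.
North component: ΔN = −sin φ cos λ·ΔX − sin φ sin λ·ΔY + cos φ·ΔZ = −(0.911389)(0.759918)(-283.6) − (0.911389)(0.650019)(-91.5) + (0.411546)(130.6) = 304.37 m.
1° of latitude spans πR/180 = 111177 m, so Δφ = 304.37 / 111177 × 3600 = 9.856″.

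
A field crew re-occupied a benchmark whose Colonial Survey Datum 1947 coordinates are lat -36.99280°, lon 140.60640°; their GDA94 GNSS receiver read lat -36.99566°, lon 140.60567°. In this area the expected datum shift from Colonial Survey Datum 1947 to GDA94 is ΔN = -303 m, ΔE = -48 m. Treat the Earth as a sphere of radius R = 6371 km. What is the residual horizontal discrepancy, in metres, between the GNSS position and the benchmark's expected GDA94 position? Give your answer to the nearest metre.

Observed coordinate differences: Δφ = -0.00286°, Δλ = -0.00073°.
Converting to metres (1° lat = 111195 m, cos φ = 0.798711): observed ΔN = -318.0 m, observed ΔE = -64.8 m.
Subtracting the expected shift leaves a residual of -318.0 − (-303) = -15.0 m north and -64.8 − (-48) = -16.8 m east.
Residual distance = √((-15.0)² + (-16.8)²) = 22.6 m.

23 m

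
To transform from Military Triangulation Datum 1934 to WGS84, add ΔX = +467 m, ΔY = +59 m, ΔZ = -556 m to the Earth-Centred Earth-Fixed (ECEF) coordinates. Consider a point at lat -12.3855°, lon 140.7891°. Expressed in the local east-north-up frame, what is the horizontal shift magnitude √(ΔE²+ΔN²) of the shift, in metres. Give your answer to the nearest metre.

At φ = -12.3855°, λ = 140.7891°: sin φ = -0.214488, cos φ = 0.976727, sin λ = 0.632177, cos λ = -0.774824.
ΔE = −sin λ·ΔX + cos λ·ΔY = −(0.632177)·(467) + (-0.774824)·(59) = -340.94 m.
ΔN = −sin φ cos λ·ΔX − sin φ sin λ·ΔY + cos φ·ΔZ = −(-0.214488)(-0.774824)(467) − (-0.214488)(0.632177)(59) + (0.976727)(-556) = -612.67 m.
Horizontal magnitude = √(ΔE² + ΔN²) = √((-340.94)² + (-612.67)²) = 701.15 m.

701 m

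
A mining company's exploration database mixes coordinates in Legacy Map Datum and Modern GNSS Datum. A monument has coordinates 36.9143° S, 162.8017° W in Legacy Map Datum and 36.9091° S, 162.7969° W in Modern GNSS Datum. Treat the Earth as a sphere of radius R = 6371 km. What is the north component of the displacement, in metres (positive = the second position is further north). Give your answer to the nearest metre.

ΔN = 578 m

Δφ = -36.9091° − -36.9143° = +0.0052°; Δλ = -162.7969° − -162.8017° = +0.0048°.
1° along a meridian = πR/180 = 111195 m.
ΔN = Δφ × 111195 = 578.2 m; ΔE = Δλ × 111195 × cos(-36.9143°) = +0.0048 × 111195 × 0.799535 = 426.7 m.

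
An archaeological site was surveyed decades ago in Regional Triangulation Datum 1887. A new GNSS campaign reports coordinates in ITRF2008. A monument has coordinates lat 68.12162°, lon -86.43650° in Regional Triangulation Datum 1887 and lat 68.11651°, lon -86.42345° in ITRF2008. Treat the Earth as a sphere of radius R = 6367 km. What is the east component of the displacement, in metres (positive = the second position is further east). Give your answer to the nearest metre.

Δφ = 68.11651° − 68.12162° = -0.00511°; Δλ = -86.42345° − -86.43650° = +0.01305°.
1° along a meridian = πR/180 = 111125 m.
ΔN = Δφ × 111125 = -567.8 m; ΔE = Δλ × 111125 × cos(68.12162°) = +0.01305 × 111125 × 0.372638 = 540.4 m.

ΔE = 540 m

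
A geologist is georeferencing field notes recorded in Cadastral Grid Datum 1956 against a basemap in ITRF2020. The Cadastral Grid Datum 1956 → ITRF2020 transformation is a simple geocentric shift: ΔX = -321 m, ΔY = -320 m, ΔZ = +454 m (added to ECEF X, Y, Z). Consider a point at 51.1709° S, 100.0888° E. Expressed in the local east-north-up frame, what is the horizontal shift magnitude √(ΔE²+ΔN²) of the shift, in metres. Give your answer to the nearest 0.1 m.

381.2 m

At φ = -51.1709°, λ = 100.0888°: sin φ = -0.779020, cos φ = 0.627000, sin λ = 0.984537, cos λ = -0.175174.
ΔE = −sin λ·ΔX + cos λ·ΔY = −(0.984537)·(-321) + (-0.175174)·(-320) = 372.09 m.
ΔN = −sin φ cos λ·ΔX − sin φ sin λ·ΔY + cos φ·ΔZ = −(-0.779020)(-0.175174)(-321) − (-0.779020)(0.984537)(-320) + (0.627000)(454) = 83.03 m.
Horizontal magnitude = √(ΔE² + ΔN²) = √(372.09² + 83.03²) = 381.24 m.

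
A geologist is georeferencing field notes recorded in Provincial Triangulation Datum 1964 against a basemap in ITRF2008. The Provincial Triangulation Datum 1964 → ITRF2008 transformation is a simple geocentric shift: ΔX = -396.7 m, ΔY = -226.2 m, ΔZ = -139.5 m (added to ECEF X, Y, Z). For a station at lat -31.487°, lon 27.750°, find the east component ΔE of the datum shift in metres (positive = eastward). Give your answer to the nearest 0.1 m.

ΔE = -15.5 m

The local east axis at (φ, λ) is (−sin λ, cos λ, 0), so ΔE = −sin(27.750°)·(-396.7) + cos(27.750°)·(-226.2) = -15.47 m.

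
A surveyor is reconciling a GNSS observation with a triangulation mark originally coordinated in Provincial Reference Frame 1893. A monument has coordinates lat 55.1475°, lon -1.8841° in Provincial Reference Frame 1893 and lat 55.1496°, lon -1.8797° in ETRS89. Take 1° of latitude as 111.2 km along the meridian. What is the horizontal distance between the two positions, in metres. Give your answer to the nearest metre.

364 m

Δφ = 55.1496° − 55.1475° = +0.0021°; Δλ = -1.8797° − -1.8841° = +0.0044°.
ΔN = Δφ × 111200 = 233.5 m; ΔE = Δλ × 111200 × cos(55.1475°) = +0.0044 × 111200 × 0.571466 = 279.6 m.
Distance = √(ΔE² + ΔN²) = √(279.6² + 233.5²) = 364.3 m.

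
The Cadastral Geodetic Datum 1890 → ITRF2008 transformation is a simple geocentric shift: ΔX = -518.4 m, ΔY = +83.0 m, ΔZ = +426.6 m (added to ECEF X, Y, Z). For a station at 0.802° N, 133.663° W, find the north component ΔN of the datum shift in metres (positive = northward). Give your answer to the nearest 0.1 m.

ΔN = 422.4 m

At φ = 0.802°, λ = -133.663°: sin φ = 0.013997, cos φ = 0.999902, sin λ = -0.723413, cos λ = -0.690415.
ΔN = −sin φ cos λ·ΔX − sin φ sin λ·ΔY + cos φ·ΔZ = −(0.013997)(-0.690415)(-518.4) − (0.013997)(-0.723413)(83.0) + (0.999902)(426.6) = 422.39 m.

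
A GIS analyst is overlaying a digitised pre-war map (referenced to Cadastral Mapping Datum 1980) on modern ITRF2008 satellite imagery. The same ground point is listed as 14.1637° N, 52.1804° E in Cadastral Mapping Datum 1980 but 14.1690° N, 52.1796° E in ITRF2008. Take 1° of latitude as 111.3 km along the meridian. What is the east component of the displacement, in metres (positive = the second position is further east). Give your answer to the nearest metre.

Δφ = 14.1690° − 14.1637° = +0.0053°; Δλ = 52.1796° − 52.1804° = -0.0008°.
ΔN = Δφ × 111300 = 589.9 m; ΔE = Δλ × 111300 × cos(14.1637°) = -0.0008 × 111300 × 0.969601 = -86.3 m.

ΔE = -86 m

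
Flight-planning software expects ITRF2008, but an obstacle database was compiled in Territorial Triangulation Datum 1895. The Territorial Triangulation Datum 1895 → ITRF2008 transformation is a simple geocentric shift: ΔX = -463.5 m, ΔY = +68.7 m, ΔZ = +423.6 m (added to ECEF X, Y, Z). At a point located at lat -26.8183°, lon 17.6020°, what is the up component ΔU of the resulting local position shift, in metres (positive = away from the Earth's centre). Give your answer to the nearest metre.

The local up (radial) axis is (cos φ cos λ, cos φ sin λ, sin φ), giving ΔU = -394.280 + 18.541 − 191.112 = -566.85 m.

ΔU = -567 m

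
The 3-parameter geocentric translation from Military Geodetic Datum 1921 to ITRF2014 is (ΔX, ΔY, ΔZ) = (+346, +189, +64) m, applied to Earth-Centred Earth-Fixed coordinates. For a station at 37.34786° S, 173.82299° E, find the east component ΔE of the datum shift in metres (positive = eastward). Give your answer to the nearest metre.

ΔE = -225 m

The local east axis at (φ, λ) is (−sin λ, cos λ, 0), so ΔE = −sin(173.82299°)·346 + cos(173.82299°)·189 = -225.13 m.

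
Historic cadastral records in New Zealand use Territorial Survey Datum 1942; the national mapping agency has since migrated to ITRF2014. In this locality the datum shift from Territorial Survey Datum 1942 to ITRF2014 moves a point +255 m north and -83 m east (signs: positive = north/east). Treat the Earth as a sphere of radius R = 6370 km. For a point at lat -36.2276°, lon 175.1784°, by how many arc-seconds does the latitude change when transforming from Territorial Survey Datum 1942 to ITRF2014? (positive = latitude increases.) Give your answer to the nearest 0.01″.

Δφ = 8.26″

On a sphere of radius R, 1 rad of latitude = R, so Δφ = ΔN / R = 255.0 / 6370000 = 4.0031e-05 rad = 8.257″.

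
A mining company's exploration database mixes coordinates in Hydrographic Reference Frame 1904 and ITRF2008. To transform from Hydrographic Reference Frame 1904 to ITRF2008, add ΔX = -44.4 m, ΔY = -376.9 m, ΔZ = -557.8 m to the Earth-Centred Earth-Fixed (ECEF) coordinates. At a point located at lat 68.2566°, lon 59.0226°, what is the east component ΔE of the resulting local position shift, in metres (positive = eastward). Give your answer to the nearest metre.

The local east axis at (φ, λ) is (−sin λ, cos λ, 0), so ΔE = −sin(59.0226°)·(-44.4) + cos(59.0226°)·(-376.9) = -155.92 m.

ΔE = -156 m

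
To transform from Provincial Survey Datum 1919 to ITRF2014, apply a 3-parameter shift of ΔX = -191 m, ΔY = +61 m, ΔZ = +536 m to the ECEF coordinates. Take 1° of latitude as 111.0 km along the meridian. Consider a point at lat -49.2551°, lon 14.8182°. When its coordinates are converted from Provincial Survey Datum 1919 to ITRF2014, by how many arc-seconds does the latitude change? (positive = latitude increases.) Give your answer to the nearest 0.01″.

Δφ = 7.19″

sin φ = -0.757623, cos φ = 0.652692, sin λ = 0.255753, cos λ = 0.966742.
North component: ΔN = −sin φ cos λ·ΔX − sin φ sin λ·ΔY + cos φ·ΔZ = −(-0.757623)(0.966742)(-191) − (-0.757623)(0.255753)(61) + (0.652692)(536) = 221.77 m.
1° of latitude spans 111000 m, so Δφ = 221.77 / 111000 × 3600 = 7.193″.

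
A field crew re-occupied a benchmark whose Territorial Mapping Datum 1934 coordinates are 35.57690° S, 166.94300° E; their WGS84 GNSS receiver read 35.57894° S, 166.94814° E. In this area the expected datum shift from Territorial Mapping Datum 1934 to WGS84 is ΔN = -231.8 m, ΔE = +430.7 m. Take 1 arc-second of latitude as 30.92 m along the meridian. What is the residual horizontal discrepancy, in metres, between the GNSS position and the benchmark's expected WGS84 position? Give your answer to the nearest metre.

Observed coordinate differences: Δφ = -0.00204°, Δλ = +0.00514°.
Converting to metres (1° lat = 111312 m, cos φ = 0.813335): observed ΔN = -227.1 m, observed ΔE = 465.3 m.
Subtracting the expected shift leaves a residual of -227.1 − (-231.8) = 4.7 m north and 465.3 − (430.7) = 34.6 m east.
Residual distance = √(4.7² + 34.6²) = 35.0 m.

35 m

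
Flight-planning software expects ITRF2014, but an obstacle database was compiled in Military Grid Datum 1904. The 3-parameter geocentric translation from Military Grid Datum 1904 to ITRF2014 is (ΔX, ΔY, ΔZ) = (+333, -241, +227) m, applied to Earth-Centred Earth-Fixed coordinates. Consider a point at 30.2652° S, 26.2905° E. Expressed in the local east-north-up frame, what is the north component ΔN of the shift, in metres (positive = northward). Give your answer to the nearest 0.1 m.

The local north axis is (−sin φ cos λ, −sin φ sin λ, cos φ), giving ΔN = 150.472 − 53.799 + 196.060 = 292.73 m.

ΔN = 292.7 m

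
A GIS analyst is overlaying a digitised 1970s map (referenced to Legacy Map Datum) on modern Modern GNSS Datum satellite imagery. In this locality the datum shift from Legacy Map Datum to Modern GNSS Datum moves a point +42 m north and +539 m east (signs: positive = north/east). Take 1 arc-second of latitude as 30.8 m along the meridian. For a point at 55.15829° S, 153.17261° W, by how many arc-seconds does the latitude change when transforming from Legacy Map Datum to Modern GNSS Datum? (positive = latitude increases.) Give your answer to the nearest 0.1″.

1″ of latitude = 30.80 m, so Δφ = 42.0 / 30.80 = 1.364″.

Δφ = 1.4″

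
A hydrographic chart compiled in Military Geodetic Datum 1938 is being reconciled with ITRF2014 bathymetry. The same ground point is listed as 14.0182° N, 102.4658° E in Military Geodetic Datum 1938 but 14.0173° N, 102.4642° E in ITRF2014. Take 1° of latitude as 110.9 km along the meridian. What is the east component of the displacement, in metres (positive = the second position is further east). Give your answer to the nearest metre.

ΔE = -172 m

Δφ = 14.0173° − 14.0182° = -0.0009°; Δλ = 102.4642° − 102.4658° = -0.0016°.
ΔN = Δφ × 110900 = -99.8 m; ΔE = Δλ × 110900 × cos(14.0182°) = -0.0016 × 110900 × 0.970219 = -172.2 m.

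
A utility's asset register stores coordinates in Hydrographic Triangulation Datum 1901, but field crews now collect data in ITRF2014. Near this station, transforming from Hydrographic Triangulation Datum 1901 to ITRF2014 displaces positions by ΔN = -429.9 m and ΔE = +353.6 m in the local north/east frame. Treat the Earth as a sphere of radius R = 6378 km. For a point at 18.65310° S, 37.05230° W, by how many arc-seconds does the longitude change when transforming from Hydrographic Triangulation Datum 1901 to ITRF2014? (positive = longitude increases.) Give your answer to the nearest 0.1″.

Δλ = 12.1″

At latitude -18.65310°, cos φ = 0.947472.
One radian of longitude at latitude φ spans R cos φ, so Δλ = ΔE / (R cos φ) = 353.6 / (6378000 × 0.947472) = 5.8514e-05 rad = 12.069″.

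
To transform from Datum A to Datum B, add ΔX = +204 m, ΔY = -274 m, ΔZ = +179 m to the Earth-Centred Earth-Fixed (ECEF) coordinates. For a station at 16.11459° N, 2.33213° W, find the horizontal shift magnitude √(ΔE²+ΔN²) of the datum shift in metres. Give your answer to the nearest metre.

At φ = 16.11459°, λ = -2.33213°: sin φ = 0.277559, cos φ = 0.960709, sin λ = -0.040692, cos λ = 0.999172.
ΔE = −sin λ·ΔX + cos λ·ΔY = −(-0.040692)·(204) + (0.999172)·(-274) = -265.47 m.
ΔN = −sin φ cos λ·ΔX − sin φ sin λ·ΔY + cos φ·ΔZ = −(0.277559)(0.999172)(204) − (0.277559)(-0.040692)(-274) + (0.960709)(179) = 112.30 m.
Horizontal magnitude = √(ΔE² + ΔN²) = √((-265.47)² + 112.30²) = 288.25 m.

288 m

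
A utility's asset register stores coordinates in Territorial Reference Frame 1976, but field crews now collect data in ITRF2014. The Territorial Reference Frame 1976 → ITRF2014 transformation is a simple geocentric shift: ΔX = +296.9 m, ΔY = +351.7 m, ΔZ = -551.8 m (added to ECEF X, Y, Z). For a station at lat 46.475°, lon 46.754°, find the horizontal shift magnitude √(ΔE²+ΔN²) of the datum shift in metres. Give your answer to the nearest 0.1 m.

713.7 m

The local east axis at (φ, λ) is (−sin λ, cos λ, 0), so ΔE = −sin(46.754°)·296.9 + cos(46.754°)·351.7 = 24.69 m.
The local north axis is (−sin φ cos λ, −sin φ sin λ, cos φ), giving ΔN = -147.491 − 185.753 − 380.009 = -713.25 m.
Horizontal magnitude = √(ΔE² + ΔN²) = √(24.69² + (-713.25)²) = 713.68 m.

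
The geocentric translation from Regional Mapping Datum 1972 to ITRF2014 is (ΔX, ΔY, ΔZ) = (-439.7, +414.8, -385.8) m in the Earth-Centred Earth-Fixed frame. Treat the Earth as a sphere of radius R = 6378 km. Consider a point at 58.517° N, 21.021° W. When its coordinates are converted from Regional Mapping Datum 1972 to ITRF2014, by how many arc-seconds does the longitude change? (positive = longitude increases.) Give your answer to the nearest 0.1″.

Δλ = 14.2″

sin φ = 0.852795, cos φ = 0.522246, sin λ = -0.358710, cos λ = 0.933449.
East component: ΔE = −sin λ·ΔX + cos λ·ΔY = −(-0.358710)(-439.7) + (0.933449)(414.8) = 229.47 m.
1° of latitude spans πR/180 = 111317 m; at latitude φ, 1° of longitude spans that × cos φ = 58134.9 m, so Δλ = 229.47 / 58134.9 × 3600 = 14.210″.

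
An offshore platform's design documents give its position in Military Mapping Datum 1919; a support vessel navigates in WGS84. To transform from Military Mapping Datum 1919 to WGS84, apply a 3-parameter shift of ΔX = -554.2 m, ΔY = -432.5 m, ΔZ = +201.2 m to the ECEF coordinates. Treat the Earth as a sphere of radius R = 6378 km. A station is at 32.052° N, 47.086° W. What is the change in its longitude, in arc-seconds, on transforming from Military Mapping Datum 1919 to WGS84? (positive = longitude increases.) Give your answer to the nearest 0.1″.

Δλ = -26.7″

sin φ = 0.530689, cos φ = 0.847567, sin λ = -0.732377, cos λ = 0.680900.
East component: ΔE = −sin λ·ΔX + cos λ·ΔY = −(-0.732377)(-554.2) + (0.680900)(-432.5) = -700.37 m.
1° of latitude spans πR/180 = 111317 m; at latitude φ, 1° of longitude spans that × cos φ = 94348.7 m, so Δλ = -700.37 / 94348.7 × 3600 = -26.724″.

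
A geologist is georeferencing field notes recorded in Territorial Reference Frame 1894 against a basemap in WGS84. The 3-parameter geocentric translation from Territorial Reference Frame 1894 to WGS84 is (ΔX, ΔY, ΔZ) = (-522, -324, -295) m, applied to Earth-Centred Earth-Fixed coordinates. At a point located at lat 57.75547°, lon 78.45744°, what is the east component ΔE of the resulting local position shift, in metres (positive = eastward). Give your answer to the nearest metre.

At φ = 57.75547°, λ = 78.45744°: sin φ = 0.845779, cos φ = 0.533534, sin λ = 0.979776, cos λ = 0.200096.
ΔE = −sin λ·ΔX + cos λ·ΔY = −(0.979776)·(-522) + (0.200096)·(-324) = 446.61 m.

ΔE = 447 m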